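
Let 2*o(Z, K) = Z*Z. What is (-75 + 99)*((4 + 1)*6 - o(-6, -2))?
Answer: 288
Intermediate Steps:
o(Z, K) = Z²/2 (o(Z, K) = (Z*Z)/2 = Z²/2)
(-75 + 99)*((4 + 1)*6 - o(-6, -2)) = (-75 + 99)*((4 + 1)*6 - (-6)²/2) = 24*(5*6 - 36/2) = 24*(30 - 1*18) = 24*(30 - 18) = 24*12 = 288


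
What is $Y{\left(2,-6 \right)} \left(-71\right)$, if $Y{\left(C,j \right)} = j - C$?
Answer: $568$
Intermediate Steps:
$Y{\left(2,-6 \right)} \left(-71\right) = \left(-6 - 2\right) \left(-71\right) = \left(-8\right) \left(-71\right) = 568$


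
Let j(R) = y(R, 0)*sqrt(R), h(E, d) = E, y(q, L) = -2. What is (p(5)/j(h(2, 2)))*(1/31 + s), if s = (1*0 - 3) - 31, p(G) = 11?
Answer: 11583*sqrt(2)/124 ≈ 132.10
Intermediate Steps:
j(R) = -2*sqrt(R)
s = -34 (s = (0 - 3) - 31 = -3 - 31 = -34)
(p(5)/j(h(2, 2)))*(1/31 + s) = (11/((-2*sqrt(2))))*(1/31 - 34) = (11*(-sqrt(2)/4))*(1/31 - 34) = -11*sqrt(2)/4*(-1053/31) = 11583*sqrt(2)/124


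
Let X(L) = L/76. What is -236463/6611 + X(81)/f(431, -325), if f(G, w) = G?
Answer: -7745046537/216549916 ≈ -35.766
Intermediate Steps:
X(L) = L/76 (X(L) = L*(1/76) = L/76)
-236463/6611 + X(81)/f(431, -325) = -236463/6611 + ((1/76)*81)/431 = -236463*1/6611 + (81/76)*(1/431) = -236463/6611 + 81/32756 = -7745046537/216549916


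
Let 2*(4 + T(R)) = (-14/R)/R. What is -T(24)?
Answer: 2311/576 ≈ 4.0122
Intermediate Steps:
T(R) = -4 - 7/R² (T(R) = -4 + ((-14/R)/R)/2 = -4 + (-14/R²)/2 = -4 - 7/R²)
-T(24) = -(-4 - 7/24²) = -(-4 - 7*1/576) = -(-4 - 7/576) = -1*(-2311/576) = 2311/576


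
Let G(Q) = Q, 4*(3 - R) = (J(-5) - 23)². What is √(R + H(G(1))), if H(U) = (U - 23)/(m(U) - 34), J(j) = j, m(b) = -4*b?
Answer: 2*I*√17366/19 ≈ 13.872*I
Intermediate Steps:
R = -193 (R = 3 - (-5 - 23)²/4 = 3 - ¼*(-28)² = 3 - ¼*784 = 3 - 196 = -193)
H(U) = (-23 + U)/(-34 - 4*U) (H(U) = (U - 23)/(-4*U - 34) = (-23 + U)/(-34 - 4*U))
√(R + H(G(1))) = √(-193 + (23 - 1*1)/(2*(17 + 2*1))) = √(-193 + (23 - 1)/(2*(17 + 2))) = √(-193 + (½)*22/19) = √(-193 + (½)*(1/19)*22) = √(-193 + 11/19) = √(-3656/19) = 2*I*√17366/19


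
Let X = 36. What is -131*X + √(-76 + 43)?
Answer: -4716 + I*√33 ≈ -4716.0 + 5.7446*I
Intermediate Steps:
-131*X + √(-76 + 43) = -131*36 + √(-76 + 43) = -4716 + √(-33) = -4716 + I*√33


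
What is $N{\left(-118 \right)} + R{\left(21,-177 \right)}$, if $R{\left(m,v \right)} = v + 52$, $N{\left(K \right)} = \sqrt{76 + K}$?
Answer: $-125 + i \sqrt{42} \approx -125.0 + 6.4807 i$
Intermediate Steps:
$R{\left(m,v \right)} = 52 + v$
$N{\left(-118 \right)} + R{\left(21,-177 \right)} = \sqrt{76 - 118} + \left(52 - 177\right) = \sqrt{-42} - 125 = i \sqrt{42} - 125 = -125 + i \sqrt{42}$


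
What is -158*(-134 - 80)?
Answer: 33812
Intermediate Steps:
-158*(-134 - 80) = -158*(-214) = 33812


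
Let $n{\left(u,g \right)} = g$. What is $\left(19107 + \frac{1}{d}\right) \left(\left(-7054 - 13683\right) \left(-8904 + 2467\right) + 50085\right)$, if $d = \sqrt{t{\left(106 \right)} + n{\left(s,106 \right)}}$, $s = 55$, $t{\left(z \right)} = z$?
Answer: $2551437080478 + \frac{66767077 \sqrt{53}}{53} \approx 2.5514 \cdot 10^{12}$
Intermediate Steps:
$d = 2 \sqrt{53}$ ($d = \sqrt{106 + 106} = \sqrt{212} = 2 \sqrt{53} \approx 14.56$)
$\left(19107 + \frac{1}{d}\right) \left(\left(-7054 - 13683\right) \left(-8904 + 2467\right) + 50085\right) = \left(19107 + \frac{1}{2 \sqrt{53}}\right) \left(\left(-7054 - 13683\right) \left(-8904 + 2467\right) + 50085\right) = \left(19107 + \frac{\sqrt{53}}{106}\right) \left(\left(-7054 - 13683\right) \left(-6437\right) + 50085\right) = \left(19107 + \frac{\sqrt{53}}{106}\right) \left(\left(-20737\right) \left(-6437\right) + 50085\right) = \left(19107 + \frac{\sqrt{53}}{106}\right) \left(133484069 + 50085\right) = \left(19107 + \frac{\sqrt{53}}{106}\right) 133534154 = 2551437080478 + \frac{66767077 \sqrt{53}}{53}$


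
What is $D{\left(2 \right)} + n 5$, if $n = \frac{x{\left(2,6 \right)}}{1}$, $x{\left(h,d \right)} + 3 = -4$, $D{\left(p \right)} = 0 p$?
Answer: $-35$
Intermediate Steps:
$D{\left(p \right)} = 0$
$x{\left(h,d \right)} = -7$ ($x{\left(h,d \right)} = -3 - 4 = -7$)
$n = -7$ ($n = - \frac{7}{1} = \left(-7\right) 1 = -7$)
$D{\left(2 \right)} + n 5 = 0 - 35 = -35$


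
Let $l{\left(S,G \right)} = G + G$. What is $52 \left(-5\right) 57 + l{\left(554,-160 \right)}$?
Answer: $-15140$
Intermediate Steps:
$l{\left(S,G \right)} = 2 G$
$52 \left(-5\right) 57 + l{\left(554,-160 \right)} = 52 \left(-5\right) 57 + 2 \left(-160\right) = \left(-260\right) 57 - 320 = -14820 - 320 = -15140$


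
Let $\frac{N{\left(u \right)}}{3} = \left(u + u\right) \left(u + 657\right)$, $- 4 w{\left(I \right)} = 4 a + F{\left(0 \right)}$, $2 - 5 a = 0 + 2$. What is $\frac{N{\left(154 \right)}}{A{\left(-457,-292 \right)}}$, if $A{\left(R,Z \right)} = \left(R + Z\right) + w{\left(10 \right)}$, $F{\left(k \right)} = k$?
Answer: $- \frac{107052}{107} \approx -1000.5$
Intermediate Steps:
$a = 0$ ($a = \frac{2}{5} - \frac{0 + 2}{5} = \frac{2}{5} - \frac{2}{5} = 0$)
$w{\left(I \right)} = 0$ ($w{\left(I \right)} = - \frac{4 \cdot 0 + 0}{4} = - \frac{0 + 0}{4} = \left(- \frac{1}{4}\right) 0 = 0$)
$N{\left(u \right)} = 6 u \left(657 + u\right)$ ($N{\left(u \right)} = 3 \left(u + u\right) \left(u + 657\right) = 3 \cdot 2 u \left(657 + u\right) = 6 u \left(657 + u\right)$)
$A{\left(R,Z \right)} = R + Z$ ($A{\left(R,Z \right)} = \left(R + Z\right) + 0 = R + Z$)
$\frac{N{\left(154 \right)}}{A{\left(-457,-292 \right)}} = \frac{6 \cdot 154 \left(657 + 154\right)}{-457 - 292} = \frac{6 \cdot 154 \cdot 811}{-749} = 749364 \left(- \frac{1}{749}\right) = - \frac{107052}{107}$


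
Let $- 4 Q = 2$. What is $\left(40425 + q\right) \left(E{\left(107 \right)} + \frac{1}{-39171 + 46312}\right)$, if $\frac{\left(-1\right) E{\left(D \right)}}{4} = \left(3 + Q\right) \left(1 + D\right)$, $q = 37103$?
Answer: $- \frac{597917566312}{7141} \approx -8.373 \cdot 10^{7}$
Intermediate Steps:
$Q = - \frac{1}{2}$ ($Q = \left(- \frac{1}{4}\right) 2 = - \frac{1}{2} \approx -0.5$)
$E{\left(D \right)} = -10 - 10 D$ ($E{\left(D \right)} = - 4 \left(3 - \frac{1}{2}\right) \left(1 + D\right) = - 4 \frac{5 \left(1 + D\right)}{2} = - 4 \left(\frac{5}{2} + \frac{5 D}{2}\right) = -10 - 10 D$)
$\left(40425 + q\right) \left(E{\left(107 \right)} + \frac{1}{-39171 + 46312}\right) = \left(40425 + 37103\right) \left(\left(-10 - 1070\right) + \frac{1}{-39171 + 46312}\right) = 77528 \left(\left(-10 - 1070\right) + \frac{1}{7141}\right) = 77528 \left(-1080 + \frac{1}{7141}\right) = 77528 \left(- \frac{7712279}{7141}\right) = - \frac{597917566312}{7141}$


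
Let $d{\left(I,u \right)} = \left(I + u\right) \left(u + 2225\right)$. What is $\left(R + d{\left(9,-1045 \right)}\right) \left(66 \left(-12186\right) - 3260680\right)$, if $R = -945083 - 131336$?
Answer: $9344923283444$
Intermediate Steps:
$d{\left(I,u \right)} = \left(2225 + u\right) \left(I + u\right)$ ($d{\left(I,u \right)} = \left(I + u\right) \left(2225 + u\right) = \left(2225 + u\right) \left(I + u\right)$)
$R = -1076419$ ($R = -945083 - 131336 = -1076419$)
$\left(R + d{\left(9,-1045 \right)}\right) \left(66 \left(-12186\right) - 3260680\right) = \left(-1076419 + \left(\left(-1045\right)^{2} + 2225 \cdot 9 + 2225 \left(-1045\right) + 9 \left(-1045\right)\right)\right) \left(66 \left(-12186\right) - 3260680\right) = \left(-1076419 + \left(1092025 + 20025 - 2325125 - 9405\right)\right) \left(-804276 - 3260680\right) = \left(-1076419 - 1222480\right) \left(-4064956\right) = \left(-2298899\right) \left(-4064956\right) = 9344923283444$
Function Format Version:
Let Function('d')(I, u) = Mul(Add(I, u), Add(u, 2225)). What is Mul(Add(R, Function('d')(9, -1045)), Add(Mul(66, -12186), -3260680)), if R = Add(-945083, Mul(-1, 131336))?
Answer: 9344923283444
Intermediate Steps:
Function('d')(I, u) = Mul(Add(2225, u), Add(I, u)) (Function('d')(I, u) = Mul(Add(I, u), Add(2225, u)) = Mul(Add(2225, u), Add(I, u)))
R = -1076419 (R = Add(-945083, -131336) = -1076419)
Mul(Add(R, Function('d')(9, -1045)), Add(Mul(66, -12186), -3260680)) = Mul(Add(-1076419, Add(Pow(-1045, 2), Mul(2225, 9), Mul(2225, -1045), Mul(9, -1045))), Add(Mul(66, -12186), -3260680)) = Mul(Add(-1076419, Add(1092025, 20025, -2325125, -9405)), Add(-804276, -3260680)) = Mul(Add(-1076419, -1222480), -4064956) = Mul(-2298899, -4064956) = 9344923283444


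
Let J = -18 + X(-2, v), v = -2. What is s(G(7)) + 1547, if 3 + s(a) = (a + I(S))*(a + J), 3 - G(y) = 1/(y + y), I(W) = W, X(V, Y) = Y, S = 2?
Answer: 286133/196 ≈ 1459.9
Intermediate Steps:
J = -20 (J = -18 - 2 = -20)
G(y) = 3 - 1/(2*y) (G(y) = 3 - 1/(y + y) = 3 - 1/(2*y))
s(a) = -3 + (-20 + a)*(2 + a) (s(a) = -3 + (a + 2)*(a - 20) = -3 + (2 + a)*(-20 + a) = -3 + (-20 + a)*(2 + a))
s(G(7)) + 1547 = (-43 + (3 - ½/7)² - 18*(3 - ½/7)) + 1547 = (-43 + (3 - ½*⅐)² - 18*(3 - ½*⅐)) + 1547 = (-43 + (3 - 1/14)² - 18*(3 - 1/14)) + 1547 = (-43 + (41/14)² - 18*41/14) + 1547 = (-43 + 1681/196 - 369/7) + 1547 = -17079/196 + 1547 = 286133/196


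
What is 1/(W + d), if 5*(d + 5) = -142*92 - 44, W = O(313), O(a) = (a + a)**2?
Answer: 5/1946247 ≈ 2.5690e-6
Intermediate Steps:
O(a) = 4*a**2 (O(a) = (2*a)**2 = 4*a**2)
W = 391876 (W = 4*313**2 = 4*97969 = 391876)
d = -13133/5 (d = -5 + (-142*92 - 44)/5 = -5 + (-13064 - 44)/5 = -5 + (1/5)*(-13108) = -5 - 13108/5 = -13133/5 ≈ -2626.6)
1/(W + d) = 1/(391876 - 13133/5) = 1/(1946247/5) = 5/1946247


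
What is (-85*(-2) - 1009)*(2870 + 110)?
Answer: -2500220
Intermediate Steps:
(-85*(-2) - 1009)*(2870 + 110) = (170 - 1009)*2980 = -839*2980 = -2500220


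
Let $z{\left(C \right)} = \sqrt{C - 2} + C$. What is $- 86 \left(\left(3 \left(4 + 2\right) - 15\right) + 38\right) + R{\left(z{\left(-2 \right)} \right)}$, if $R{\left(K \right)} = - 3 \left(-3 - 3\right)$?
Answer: $-3508$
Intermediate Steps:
$z{\left(C \right)} = C + \sqrt{-2 + C}$ ($z{\left(C \right)} = \sqrt{-2 + C} + C = C + \sqrt{-2 + C}$)
$R{\left(K \right)} = 18$ ($R{\left(K \right)} = \left(-3\right) \left(-6\right) = 18$)
$- 86 \left(\left(3 \left(4 + 2\right) - 15\right) + 38\right) + R{\left(z{\left(-2 \right)} \right)} = - 86 \left(\left(3 \left(4 + 2\right) - 15\right) + 38\right) + 18 = - 86 \left(\left(3 \cdot 6 - 15\right) + 38\right) + 18 = - 86 \left(\left(18 - 15\right) + 38\right) + 18 = - 86 \left(3 + 38\right) + 18 = \left(-86\right) 41 + 18 = -3526 + 18 = -3508$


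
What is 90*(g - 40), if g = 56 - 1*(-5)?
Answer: 1890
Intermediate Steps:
g = 61 (g = 56 + 5 = 61)
90*(g - 40) = 90*(61 - 40) = 90*21 = 1890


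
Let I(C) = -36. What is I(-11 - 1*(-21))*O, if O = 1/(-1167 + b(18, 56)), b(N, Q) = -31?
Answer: 18/599 ≈ 0.030050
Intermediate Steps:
O = -1/1198 (O = 1/(-1167 - 31) = 1/(-1198) = -1/1198 ≈ -0.00083472)
I(-11 - 1*(-21))*O = -36*(-1/1198) = 18/599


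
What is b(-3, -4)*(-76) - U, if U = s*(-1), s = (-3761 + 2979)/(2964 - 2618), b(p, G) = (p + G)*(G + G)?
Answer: -736679/173 ≈ -4258.3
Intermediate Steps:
b(p, G) = 2*G*(G + p) (b(p, G) = (G + p)*(2*G) = 2*G*(G + p))
s = -391/173 (s = -782/346 = -782*1/346 = -391/173 ≈ -2.2601)
U = 391/173 (U = -391/173*(-1) = 391/173 ≈ 2.2601)
b(-3, -4)*(-76) - U = (2*(-4)*(-4 - 3))*(-76) - 1*391/173 = (2*(-4)*(-7))*(-76) - 391/173 = 56*(-76) - 391/173 = -4256 - 391/173 = -736679/173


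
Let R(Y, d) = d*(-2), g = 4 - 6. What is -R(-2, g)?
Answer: -4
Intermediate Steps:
g = -2
R(Y, d) = -2*d
-R(-2, g) = -(-2)*(-2) = -1*4 = -4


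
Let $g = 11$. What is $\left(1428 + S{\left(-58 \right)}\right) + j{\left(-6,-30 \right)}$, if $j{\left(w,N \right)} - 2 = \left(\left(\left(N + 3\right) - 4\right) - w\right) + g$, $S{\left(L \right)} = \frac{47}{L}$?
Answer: $\frac{82081}{58} \approx 1415.2$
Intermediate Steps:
$j{\left(w,N \right)} = 12 + N - w$ ($j{\left(w,N \right)} = 2 - \left(-10 + w - N\right) = 2 + \left(10 + N - w\right) = 12 + N - w$)
$\left(1428 + S{\left(-58 \right)}\right) + j{\left(-6,-30 \right)} = \left(1428 + \frac{47}{-58}\right) - 12 = \left(1428 + 47 \left(- \frac{1}{58}\right)\right) + \left(12 - 30 + 6\right) = \left(1428 - \frac{47}{58}\right) - 12 = \frac{82777}{58} - 12 = \frac{82081}{58}$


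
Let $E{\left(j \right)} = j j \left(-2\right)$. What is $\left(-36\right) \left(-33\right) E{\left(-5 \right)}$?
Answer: $-59400$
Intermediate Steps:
$E{\left(j \right)} = - 2 j^{2}$ ($E{\left(j \right)} = j^{2} \left(-2\right) = - 2 j^{2}$)
$\left(-36\right) \left(-33\right) E{\left(-5 \right)} = \left(-36\right) \left(-33\right) \left(- 2 \left(-5\right)^{2}\right) = 1188 \left(\left(-2\right) 25\right) = 1188 \left(-50\right) = -59400$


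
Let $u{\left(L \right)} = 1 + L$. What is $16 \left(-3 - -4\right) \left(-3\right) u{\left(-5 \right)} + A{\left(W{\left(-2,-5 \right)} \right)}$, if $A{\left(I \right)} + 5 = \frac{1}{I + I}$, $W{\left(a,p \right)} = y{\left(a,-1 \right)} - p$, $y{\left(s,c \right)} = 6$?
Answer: $\frac{4115}{22} \approx 187.05$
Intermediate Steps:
$W{\left(a,p \right)} = 6 - p$
$A{\left(I \right)} = -5 + \frac{1}{2 I}$ ($A{\left(I \right)} = -5 + \frac{1}{I + I} = -5 + \frac{1}{2 I}$)
$16 \left(-3 - -4\right) \left(-3\right) u{\left(-5 \right)} + A{\left(W{\left(-2,-5 \right)} \right)} = 16 \left(-3 - -4\right) \left(-3\right) \left(1 - 5\right) - \left(5 - \frac{1}{2 \left(6 - -5\right)}\right) = 16 \left(-3 + 4\right) \left(-3\right) \left(-4\right) - \left(5 - \frac{1}{2 \left(6 + 5\right)}\right) = 16 \cdot 1 \left(-3\right) \left(-4\right) - \left(5 - \frac{1}{2 \cdot 11}\right) = 16 \left(\left(-3\right) \left(-4\right)\right) + \left(-5 + \frac{1}{2} \cdot \frac{1}{11}\right) = 16 \cdot 12 + \left(-5 + \frac{1}{22}\right) = 192 - \frac{109}{22} = \frac{4115}{22}$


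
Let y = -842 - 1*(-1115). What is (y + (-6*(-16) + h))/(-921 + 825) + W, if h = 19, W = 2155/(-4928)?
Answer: -66217/14784 ≈ -4.4790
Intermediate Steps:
y = 273 (y = -842 + 1115 = 273)
W = -2155/4928 (W = 2155*(-1/4928) = -2155/4928 ≈ -0.43730)
(y + (-6*(-16) + h))/(-921 + 825) + W = (273 + (-6*(-16) + 19))/(-921 + 825) - 2155/4928 = (273 + (96 + 19))/(-96) - 2155/4928 = (273 + 115)*(-1/96) - 2155/4928 = 388*(-1/96) - 2155/4928 = -97/24 - 2155/4928 = -66217/14784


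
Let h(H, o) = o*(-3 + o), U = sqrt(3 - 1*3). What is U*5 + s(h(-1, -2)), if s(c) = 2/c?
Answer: 1/5 ≈ 0.20000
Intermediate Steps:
U = 0 (U = sqrt(3 - 3) = sqrt(0) = 0)
U*5 + s(h(-1, -2)) = 0*5 + 2/((-2*(-3 - 2))) = 0 + 2/((-2*(-5))) = 0 + 2/10 = 0 + 2*(1/10) = 0 + 1/5 = 1/5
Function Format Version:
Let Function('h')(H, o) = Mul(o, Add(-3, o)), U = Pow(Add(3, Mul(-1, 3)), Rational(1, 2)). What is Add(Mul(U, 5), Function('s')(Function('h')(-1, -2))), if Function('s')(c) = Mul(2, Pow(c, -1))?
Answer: Rational(1, 5) ≈ 0.20000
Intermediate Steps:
U = 0 (U = Pow(Add(3, -3), Rational(1, 2)) = Pow(0, Rational(1, 2)) = 0)
Add(Mul(U, 5), Function('s')(Function('h')(-1, -2))) = Add(Mul(0, 5), Mul(2, Pow(Mul(-2, Add(-3, -2)), -1))) = Add(0, Mul(2, Pow(Mul(-2, -5), -1))) = Add(0, Mul(2, Pow(10, -1))) = Add(0, Mul(2, Rational(1, 10))) = Add(0, Rational(1, 5)) = Rational(1, 5)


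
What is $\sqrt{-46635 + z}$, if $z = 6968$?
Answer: $i \sqrt{39667} \approx 199.17 i$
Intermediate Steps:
$\sqrt{-46635 + z} = \sqrt{-46635 + 6968} = \sqrt{-39667} = i \sqrt{39667}$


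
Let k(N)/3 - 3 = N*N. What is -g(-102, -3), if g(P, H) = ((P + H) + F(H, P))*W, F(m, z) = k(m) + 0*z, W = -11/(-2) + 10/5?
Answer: 1035/2 ≈ 517.50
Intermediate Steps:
W = 15/2 (W = -11*(-1/2) + 10*(1/5) = 11/2 + 2 = 15/2 ≈ 7.5000)
k(N) = 9 + 3*N**2 (k(N) = 9 + 3*(N*N) = 9 + 3*N**2)
F(m, z) = 9 + 3*m**2 (F(m, z) = (9 + 3*m**2) + 0*z = (9 + 3*m**2) + 0 = 9 + 3*m**2)
g(P, H) = 135/2 + 15*H/2 + 15*P/2 + 45*H**2/2 (g(P, H) = ((P + H) + (9 + 3*H**2))*(15/2) = ((H + P) + (9 + 3*H**2))*(15/2) = (9 + H + P + 3*H**2)*(15/2) = 135/2 + 15*H/2 + 15*P/2 + 45*H**2/2)
-g(-102, -3) = -(135/2 + (15/2)*(-3) + (15/2)*(-102) + (45/2)*(-3)**2) = -(135/2 - 45/2 - 765 + (45/2)*9) = -(135/2 - 45/2 - 765 + 405/2) = -1*(-1035/2) = 1035/2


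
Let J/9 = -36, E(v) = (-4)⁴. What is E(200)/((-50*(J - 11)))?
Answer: 128/8375 ≈ 0.015284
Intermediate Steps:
E(v) = 256
J = -324 (J = 9*(-36) = -324)
E(200)/((-50*(J - 11))) = 256/((-50*(-324 - 11))) = 256/((-50*(-335))) = 256/16750 = 256*(1/16750) = 128/8375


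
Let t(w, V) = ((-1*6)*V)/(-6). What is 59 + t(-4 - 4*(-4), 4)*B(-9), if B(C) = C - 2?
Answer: 15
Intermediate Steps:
B(C) = -2 + C
t(w, V) = V (t(w, V) = -6*V*(-⅙) = V)
59 + t(-4 - 4*(-4), 4)*B(-9) = 59 + 4*(-2 - 9) = 59 + 4*(-11) = 59 - 44 = 15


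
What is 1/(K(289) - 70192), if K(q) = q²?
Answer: 1/13329 ≈ 7.5024e-5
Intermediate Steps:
1/(K(289) - 70192) = 1/(289² - 70192) = 1/(83521 - 70192) = 1/13329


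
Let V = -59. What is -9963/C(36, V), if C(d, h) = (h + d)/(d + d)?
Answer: 717336/23 ≈ 31189.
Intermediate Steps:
C(d, h) = (d + h)/(2*d) (C(d, h) = (d + h)/((2*d)) = (d + h)*(1/(2*d)) = (d + h)/(2*d))
-9963/C(36, V) = -9963*72/(36 - 59) = -9963/((½)*(1/36)*(-23)) = -9963/(-23/72) = -9963*(-72/23) = 717336/23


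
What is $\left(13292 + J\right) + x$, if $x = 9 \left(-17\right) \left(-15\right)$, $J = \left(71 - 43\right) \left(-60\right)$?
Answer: $13907$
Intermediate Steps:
$J = -1680$ ($J = 28 \left(-60\right) = -1680$)
$x = 2295$ ($x = \left(-153\right) \left(-15\right) = 2295$)
$\left(13292 + J\right) + x = \left(13292 - 1680\right) + 2295 = 11612 + 2295 = 13907$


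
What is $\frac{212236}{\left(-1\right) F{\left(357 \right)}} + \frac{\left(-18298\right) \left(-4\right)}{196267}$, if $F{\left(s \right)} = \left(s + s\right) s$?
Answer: $- \frac{11499214298}{25014032883} \approx -0.45971$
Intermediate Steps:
$F{\left(s \right)} = 2 s^{2}$ ($F{\left(s \right)} = 2 s s = 2 s^{2}$)
$\frac{212236}{\left(-1\right) F{\left(357 \right)}} + \frac{\left(-18298\right) \left(-4\right)}{196267} = \frac{212236}{\left(-1\right) 2 \cdot 357^{2}} + \frac{\left(-18298\right) \left(-4\right)}{196267} = \frac{212236}{\left(-1\right) 2 \cdot 127449} + 73192 \cdot \frac{1}{196267} = \frac{212236}{\left(-1\right) 254898} + \frac{73192}{196267} = \frac{212236}{-254898} + \frac{73192}{196267} = 212236 \left(- \frac{1}{254898}\right) + \frac{73192}{196267} = - \frac{106118}{127449} + \frac{73192}{196267} = - \frac{11499214298}{25014032883}$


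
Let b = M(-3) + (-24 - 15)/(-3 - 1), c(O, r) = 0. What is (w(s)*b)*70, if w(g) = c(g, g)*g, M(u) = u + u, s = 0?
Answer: 0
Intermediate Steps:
M(u) = 2*u
w(g) = 0 (w(g) = 0*g = 0)
b = 15/4 (b = 2*(-3) + (-24 - 15)/(-3 - 1) = -6 - 39/(-4) = -6 - 39*(-1/4) = -6 + 39/4 = 15/4 ≈ 3.7500)
(w(s)*b)*70 = (0*(15/4))*70 = 0*70 = 0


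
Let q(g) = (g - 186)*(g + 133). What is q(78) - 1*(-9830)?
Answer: -12958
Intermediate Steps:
q(g) = (-186 + g)*(133 + g)
q(78) - 1*(-9830) = (-24738 + 78² - 53*78) - 1*(-9830) = (-24738 + 6084 - 4134) + 9830 = -22788 + 9830 = -12958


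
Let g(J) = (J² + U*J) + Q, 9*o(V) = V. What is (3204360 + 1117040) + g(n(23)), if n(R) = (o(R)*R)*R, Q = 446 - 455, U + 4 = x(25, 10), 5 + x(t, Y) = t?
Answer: 499820608/81 ≈ 6.1706e+6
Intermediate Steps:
x(t, Y) = -5 + t
o(V) = V/9
U = 16 (U = -4 + (-5 + 25) = -4 + 20 = 16)
Q = -9
n(R) = R³/9 (n(R) = ((R/9)*R)*R = (R²/9)*R = R³/9)
g(J) = -9 + J² + 16*J (g(J) = (J² + 16*J) - 9 = -9 + J² + 16*J)
(3204360 + 1117040) + g(n(23)) = (3204360 + 1117040) + (-9 + ((⅑)*23³)² + 16*((⅑)*23³)) = 4321400 + (-9 + ((⅑)*12167)² + 16*((⅑)*12167)) = 4321400 + (-9 + (12167/9)² + 16*(12167/9)) = 4321400 + (-9 + 148035889/81 + 194672/9) = 4321400 + 149787208/81 = 499820608/81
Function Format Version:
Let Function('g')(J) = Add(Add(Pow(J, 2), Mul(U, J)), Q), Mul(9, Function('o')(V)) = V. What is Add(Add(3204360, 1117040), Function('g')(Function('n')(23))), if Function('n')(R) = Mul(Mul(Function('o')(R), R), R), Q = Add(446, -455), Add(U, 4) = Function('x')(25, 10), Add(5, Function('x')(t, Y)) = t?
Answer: Rational(499820608, 81) ≈ 6.1706e+6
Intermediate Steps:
Function('x')(t, Y) = Add(-5, t)
Function('o')(V) = Mul(Rational(1, 9), V)
U = 16 (U = Add(-4, Add(-5, 25)) = Add(-4, 20) = 16)
Q = -9
Function('n')(R) = Mul(Rational(1, 9), Pow(R, 3)) (Function('n')(R) = Mul(Mul(Mul(Rational(1, 9), R), R), R) = Mul(Mul(Rational(1, 9), Pow(R, 2)), R) = Mul(Rational(1, 9), Pow(R, 3)))
Function('g')(J) = Add(-9, Pow(J, 2), Mul(16, J)) (Function('g')(J) = Add(Add(Pow(J, 2), Mul(16, J)), -9) = Add(-9, Pow(J, 2), Mul(16, J)))
Add(Add(3204360, 1117040), Function('g')(Function('n')(23))) = Add(Add(3204360, 1117040), Add(-9, Pow(Mul(Rational(1, 9), Pow(23, 3)), 2), Mul(16, Mul(Rational(1, 9), Pow(23, 3))))) = Add(4321400, Add(-9, Pow(Mul(Rational(1, 9), 12167), 2), Mul(16, Mul(Rational(1, 9), 12167)))) = Add(4321400, Add(-9, Pow(Rational(12167, 9), 2), Mul(16, Rational(12167, 9)))) = Add(4321400, Add(-9, Rational(148035889, 81), Rational(194672, 9))) = Add(4321400, Rational(149787208, 81)) = Rational(499820608, 81)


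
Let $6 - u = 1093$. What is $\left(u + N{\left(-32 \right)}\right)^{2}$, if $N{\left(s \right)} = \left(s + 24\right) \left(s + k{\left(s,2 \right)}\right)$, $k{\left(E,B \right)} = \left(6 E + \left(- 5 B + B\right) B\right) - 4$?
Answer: $748225$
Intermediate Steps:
$u = -1087$ ($u = 6 - 1093 = -1087$)
$k{\left(E,B \right)} = -4 - 4 B^{2} + 6 E$ ($k{\left(E,B \right)} = \left(6 E + - 4 B B\right) - 4 = \left(6 E - 4 B^{2}\right) - 4 = \left(- 4 B^{2} + 6 E\right) - 4 = -4 - 4 B^{2} + 6 E$)
$N{\left(s \right)} = \left(-20 + 7 s\right) \left(24 + s\right)$ ($N{\left(s \right)} = \left(s + 24\right) \left(s - \left(4 + 16 - 6 s\right)\right) = \left(24 + s\right) \left(s - \left(20 - 6 s\right)\right) = \left(24 + s\right) \left(s + \left(-20 + 6 s\right)\right) = \left(24 + s\right) \left(-20 + 7 s\right) = \left(-20 + 7 s\right) \left(24 + s\right)$)
$\left(u + N{\left(-32 \right)}\right)^{2} = \left(-1087 + \left(-480 + 7 \left(-32\right)^{2} + 148 \left(-32\right)\right)\right)^{2} = \left(-1087 - -1952\right)^{2} = \left(-1087 + 1952\right)^{2} = 865^{2} = 748225$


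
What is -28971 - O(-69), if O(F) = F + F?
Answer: -28833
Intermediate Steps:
O(F) = 2*F
-28971 - O(-69) = -28971 - 2*(-69) = -28971 - 1*(-138) = -28971 + 138 = -28833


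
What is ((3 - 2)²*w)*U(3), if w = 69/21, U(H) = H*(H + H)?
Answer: 414/7 ≈ 59.143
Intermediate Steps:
U(H) = 2*H² (U(H) = H*(2*H) = 2*H²)
w = 23/7 (w = 69*(1/21) = 23/7 ≈ 3.2857)
((3 - 2)²*w)*U(3) = ((3 - 2)²*(23/7))*(2*3²) = (1²*(23/7))*(2*9) = (1*(23/7))*18 = (23/7)*18 = 414/7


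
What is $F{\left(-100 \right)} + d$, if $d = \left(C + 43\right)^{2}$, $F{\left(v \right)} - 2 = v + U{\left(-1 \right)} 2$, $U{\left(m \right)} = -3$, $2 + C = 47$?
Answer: $7640$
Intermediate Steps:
$C = 45$ ($C = -2 + 47 = 45$)
$F{\left(v \right)} = -4 + v$ ($F{\left(v \right)} = 2 + \left(v - 6\right) = 2 + \left(-6 + v\right) = -4 + v$)
$d = 7744$ ($d = \left(45 + 43\right)^{2} = 88^{2} = 7744$)
$F{\left(-100 \right)} + d = \left(-4 - 100\right) + 7744 = -104 + 7744 = 7640$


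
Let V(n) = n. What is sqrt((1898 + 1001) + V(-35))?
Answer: 4*sqrt(179) ≈ 53.516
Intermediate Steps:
sqrt((1898 + 1001) + V(-35)) = sqrt((1898 + 1001) - 35) = sqrt(2899 - 35) = sqrt(2864) = 4*sqrt(179)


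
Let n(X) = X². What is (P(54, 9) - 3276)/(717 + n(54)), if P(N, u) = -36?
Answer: -1104/1211 ≈ -0.91164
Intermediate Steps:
(P(54, 9) - 3276)/(717 + n(54)) = (-36 - 3276)/(717 + 54²) = -3312/(717 + 2916) = -3312/3633 = -3312*1/3633 = -1104/1211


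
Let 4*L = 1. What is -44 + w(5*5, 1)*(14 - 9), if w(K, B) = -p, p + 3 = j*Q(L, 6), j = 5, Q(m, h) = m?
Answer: -141/4 ≈ -35.250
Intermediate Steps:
L = ¼ (L = (¼)*1 = ¼ ≈ 0.25000)
p = -7/4 (p = -3 + 5*(¼) = -3 + 5/4 = -7/4 ≈ -1.7500)
w(K, B) = 7/4 (w(K, B) = -1*(-7/4) = 7/4)
-44 + w(5*5, 1)*(14 - 9) = -44 + 7*(14 - 9)/4 = -44 + (7/4)*5 = -44 + 35/4 = -141/4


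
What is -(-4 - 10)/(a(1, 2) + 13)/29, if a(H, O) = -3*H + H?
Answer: 14/319 ≈ 0.043887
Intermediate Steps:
a(H, O) = -2*H
-(-4 - 10)/(a(1, 2) + 13)/29 = -(-4 - 10)/(-2*1 + 13)/29 = -(-14)/(-2 + 13)*(1/29) = -(-14)/11*(1/29) = -1*(-14/11)*(1/29) = (14/11)*(1/29) = 14/319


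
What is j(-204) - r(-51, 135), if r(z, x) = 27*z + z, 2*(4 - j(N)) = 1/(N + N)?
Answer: 1168513/816 ≈ 1432.0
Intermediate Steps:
j(N) = 4 - 1/(4*N) (j(N) = 4 - 1/(2*(N + N)) = 4 - 1/(2*N)/2 = 4 - 1/(4*N))
r(z, x) = 28*z
j(-204) - r(-51, 135) = (4 - ¼/(-204)) - 28*(-51) = (4 - ¼*(-1/204)) - 1*(-1428) = (4 + 1/816) + 1428 = 3265/816 + 1428 = 1168513/816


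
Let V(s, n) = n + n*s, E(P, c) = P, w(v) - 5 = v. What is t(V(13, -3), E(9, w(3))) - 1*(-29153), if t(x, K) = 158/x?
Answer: 612134/21 ≈ 29149.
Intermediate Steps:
w(v) = 5 + v
t(V(13, -3), E(9, w(3))) - 1*(-29153) = 158/((-3*(1 + 13))) - 1*(-29153) = 158/((-3*14)) + 29153 = 158/(-42) + 29153 = 158*(-1/42) + 29153 = -79/21 + 29153 = 612134/21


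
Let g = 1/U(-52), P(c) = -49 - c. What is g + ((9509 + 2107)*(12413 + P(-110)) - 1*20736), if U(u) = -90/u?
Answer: 6519476186/45 ≈ 1.4488e+8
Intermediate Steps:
g = 26/45 (g = 1/(-90/(-52)) = 1/(-90*(-1/52)) = 1/(45/26) = 26/45 ≈ 0.57778)
g + ((9509 + 2107)*(12413 + P(-110)) - 1*20736) = 26/45 + ((9509 + 2107)*(12413 + (-49 - 1*(-110))) - 1*20736) = 26/45 + (11616*(12413 + (-49 + 110)) - 20736) = 26/45 + (11616*(12413 + 61) - 20736) = 26/45 + (11616*12474 - 20736) = 26/45 + (144897984 - 20736) = 26/45 + 144877248 = 6519476186/45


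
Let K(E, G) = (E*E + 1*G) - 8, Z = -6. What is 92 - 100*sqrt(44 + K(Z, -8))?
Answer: -708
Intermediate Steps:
K(E, G) = -8 + G + E**2 (K(E, G) = (E**2 + G) - 8 = (G + E**2) - 8 = -8 + G + E**2)
92 - 100*sqrt(44 + K(Z, -8)) = 92 - 100*sqrt(44 + (-8 - 8 + (-6)**2)) = 92 - 100*sqrt(44 + (-8 - 8 + 36)) = 92 - 100*sqrt(44 + 20) = 92 - 100*sqrt(64) = 92 - 100*8 = 92 - 800 = -708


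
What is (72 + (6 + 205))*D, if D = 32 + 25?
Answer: 16131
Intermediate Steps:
D = 57
(72 + (6 + 205))*D = (72 + (6 + 205))*57 = (72 + 211)*57 = 283*57 = 16131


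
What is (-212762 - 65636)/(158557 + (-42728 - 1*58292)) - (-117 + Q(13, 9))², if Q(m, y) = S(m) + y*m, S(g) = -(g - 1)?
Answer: -8563726/57537 ≈ -148.84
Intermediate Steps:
S(g) = 1 - g (S(g) = -(-1 + g) = 1 - g)
Q(m, y) = 1 - m + m*y (Q(m, y) = (1 - m) + y*m = (1 - m) + m*y = 1 - m + m*y)
(-212762 - 65636)/(158557 + (-42728 - 1*58292)) - (-117 + Q(13, 9))² = (-212762 - 65636)/(158557 + (-42728 - 1*58292)) - (-117 + (1 - 1*13 + 13*9))² = -278398/(158557 + (-42728 - 58292)) - (-117 + (1 - 13 + 117))² = -278398/(158557 - 101020) - (-117 + 105)² = -278398/57537 - 1*(-12)² = -278398*1/57537 - 1*144 = -278398/57537 - 144 = -8563726/57537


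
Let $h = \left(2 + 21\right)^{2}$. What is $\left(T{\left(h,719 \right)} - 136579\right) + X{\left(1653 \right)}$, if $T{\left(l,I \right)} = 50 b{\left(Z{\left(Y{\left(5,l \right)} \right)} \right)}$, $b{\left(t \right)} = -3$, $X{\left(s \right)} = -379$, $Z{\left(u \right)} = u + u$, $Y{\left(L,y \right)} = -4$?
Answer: $-137108$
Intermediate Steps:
$h = 529$ ($h = 23^{2} = 529$)
$Z{\left(u \right)} = 2 u$
$T{\left(l,I \right)} = -150$ ($T{\left(l,I \right)} = 50 \left(-3\right) = -150$)
$\left(T{\left(h,719 \right)} - 136579\right) + X{\left(1653 \right)} = \left(-150 - 136579\right) - 379 = -136729 - 379 = -137108$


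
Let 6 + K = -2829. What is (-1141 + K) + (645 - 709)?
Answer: -4040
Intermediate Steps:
K = -2835 (K = -6 - 2829 = -2835)
(-1141 + K) + (645 - 709) = (-1141 - 2835) + (645 - 709) = -3976 - 64 = -4040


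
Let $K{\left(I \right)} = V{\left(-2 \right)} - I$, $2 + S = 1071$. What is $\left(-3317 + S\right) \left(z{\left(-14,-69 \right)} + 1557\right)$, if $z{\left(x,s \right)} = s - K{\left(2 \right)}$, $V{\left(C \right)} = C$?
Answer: $-3354016$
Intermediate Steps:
$S = 1069$ ($S = -2 + 1071 = 1069$)
$K{\left(I \right)} = -2 - I$
$z{\left(x,s \right)} = 4 + s$ ($z{\left(x,s \right)} = s - \left(-2 - 2\right) = s - -4 = s + 4 = 4 + s$)
$\left(-3317 + S\right) \left(z{\left(-14,-69 \right)} + 1557\right) = \left(-3317 + 1069\right) \left(\left(4 - 69\right) + 1557\right) = - 2248 \left(-65 + 1557\right) = \left(-2248\right) 1492 = -3354016$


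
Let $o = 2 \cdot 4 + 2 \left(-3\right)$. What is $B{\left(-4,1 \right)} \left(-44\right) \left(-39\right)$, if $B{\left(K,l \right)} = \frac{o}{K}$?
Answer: $-858$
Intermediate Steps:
$o = 2$ ($o = 8 - 6 = 2$)
$B{\left(K,l \right)} = \frac{2}{K}$
$B{\left(-4,1 \right)} \left(-44\right) \left(-39\right) = \frac{2}{-4} \left(-44\right) \left(-39\right) = 2 \left(- \frac{1}{4}\right) \left(-44\right) \left(-39\right) = \left(- \frac{1}{2}\right) \left(-44\right) \left(-39\right) = 22 \left(-39\right) = -858$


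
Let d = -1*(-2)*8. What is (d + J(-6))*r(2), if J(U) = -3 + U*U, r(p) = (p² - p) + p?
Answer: 196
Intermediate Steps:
r(p) = p²
J(U) = -3 + U²
d = 16 (d = 2*8 = 16)
(d + J(-6))*r(2) = (16 + (-3 + (-6)²))*2² = (16 + (-3 + 36))*4 = (16 + 33)*4 = 49*4 = 196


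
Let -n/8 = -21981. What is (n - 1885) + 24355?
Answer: 198318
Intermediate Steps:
n = 175848 (n = -8*(-21981) = 175848)
(n - 1885) + 24355 = (175848 - 1885) + 24355 = 173963 + 24355 = 198318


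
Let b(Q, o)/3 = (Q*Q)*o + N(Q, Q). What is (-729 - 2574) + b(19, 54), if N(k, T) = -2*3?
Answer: 55161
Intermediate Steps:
N(k, T) = -6
b(Q, o) = -18 + 3*o*Q² (b(Q, o) = 3*((Q*Q)*o - 6) = 3*(Q²*o - 6) = 3*(o*Q² - 6) = 3*(-6 + o*Q²) = -18 + 3*o*Q²)
(-729 - 2574) + b(19, 54) = (-729 - 2574) + (-18 + 3*54*19²) = -3303 + (-18 + 3*54*361) = -3303 + (-18 + 58482) = -3303 + 58464 = 55161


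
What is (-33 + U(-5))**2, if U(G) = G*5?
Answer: 3364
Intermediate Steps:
U(G) = 5*G
(-33 + U(-5))**2 = (-33 + 5*(-5))**2 = (-33 - 25)**2 = (-58)**2 = 3364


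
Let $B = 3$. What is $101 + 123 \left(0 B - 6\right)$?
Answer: $-637$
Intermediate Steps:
$101 + 123 \left(0 B - 6\right) = 101 + 123 \left(0 \cdot 3 - 6\right) = 101 + 123 \left(0 - 6\right) = 101 + 123 \left(-6\right) = 101 - 738 = -637$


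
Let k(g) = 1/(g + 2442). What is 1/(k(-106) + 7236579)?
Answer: 2336/16904648545 ≈ 1.3819e-7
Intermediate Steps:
k(g) = 1/(2442 + g)
1/(k(-106) + 7236579) = 1/(1/(2442 - 106) + 7236579) = 1/(1/2336 + 7236579) = 1/(16904648545/2336) = 2336/16904648545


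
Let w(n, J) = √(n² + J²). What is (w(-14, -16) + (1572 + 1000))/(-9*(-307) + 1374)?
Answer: 2572/4137 + 2*√113/4137 ≈ 0.62685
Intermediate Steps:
w(n, J) = √(J² + n²)
(w(-14, -16) + (1572 + 1000))/(-9*(-307) + 1374) = (√((-16)² + (-14)²) + (1572 + 1000))/(-9*(-307) + 1374) = (√(256 + 196) + 2572)/(2763 + 1374) = (√452 + 2572)/4137 = (2*√113 + 2572)*(1/4137) = (2572 + 2*√113)*(1/4137) = 2572/4137 + 2*√113/4137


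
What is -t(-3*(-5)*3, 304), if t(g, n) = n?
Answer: -304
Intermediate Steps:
-t(-3*(-5)*3, 304) = -1*304 = -304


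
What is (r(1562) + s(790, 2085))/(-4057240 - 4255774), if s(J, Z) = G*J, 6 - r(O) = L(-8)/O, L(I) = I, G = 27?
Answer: -8331710/3246231967 ≈ -0.0025666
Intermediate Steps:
r(O) = 6 + 8/O (r(O) = 6 - (-8)/O = 6 + 8/O)
s(J, Z) = 27*J
(r(1562) + s(790, 2085))/(-4057240 - 4255774) = ((6 + 8/1562) + 27*790)/(-4057240 - 4255774) = ((6 + 8*(1/1562)) + 21330)/(-8313014) = ((6 + 4/781) + 21330)*(-1/8313014) = (4690/781 + 21330)*(-1/8313014) = (16663420/781)*(-1/8313014) = -8331710/3246231967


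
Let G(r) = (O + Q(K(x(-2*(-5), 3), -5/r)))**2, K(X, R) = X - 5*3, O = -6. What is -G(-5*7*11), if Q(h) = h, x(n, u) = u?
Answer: -324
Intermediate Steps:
K(X, R) = -15 + X (K(X, R) = X - 15 = -15 + X)
G(r) = 324 (G(r) = (-6 + (-15 + 3))**2 = (-6 - 12)**2 = (-18)**2 = 324)
-G(-5*7*11) = -1*324 = -324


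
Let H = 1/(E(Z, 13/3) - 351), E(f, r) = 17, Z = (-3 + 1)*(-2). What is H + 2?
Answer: 667/334 ≈ 1.9970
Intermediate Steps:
Z = 4 (Z = -2*(-2) = 4)
H = -1/334 (H = 1/(17 - 351) = 1/(-334) = -1/334 ≈ -0.0029940)
H + 2 = -1/334 + 2 = 667/334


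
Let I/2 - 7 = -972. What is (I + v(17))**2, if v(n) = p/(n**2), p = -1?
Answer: 311108488441/83521 ≈ 3.7249e+6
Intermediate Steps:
I = -1930 (I = 14 + 2*(-972) = 14 - 1944 = -1930)
v(n) = -1/n**2 (v(n) = -1/(n**2) = -1/n**2)
(I + v(17))**2 = (-1930 - 1/17**2)**2 = (-1930 - 1*1/289)**2 = (-1930 - 1/289)**2 = (-557771/289)**2 = 311108488441/83521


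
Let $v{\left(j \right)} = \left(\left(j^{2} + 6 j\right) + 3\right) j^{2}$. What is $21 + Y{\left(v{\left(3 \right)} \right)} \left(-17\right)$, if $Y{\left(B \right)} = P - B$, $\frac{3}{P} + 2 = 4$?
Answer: $\frac{9171}{2} \approx 4585.5$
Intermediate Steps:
$P = \frac{3}{2}$ ($P = \frac{3}{-2 + 4} = \frac{3}{2} \approx 1.5$)
$v{\left(j \right)} = j^{2} \left(3 + j^{2} + 6 j\right)$ ($v{\left(j \right)} = \left(3 + j^{2} + 6 j\right) j^{2} = j^{2} \left(3 + j^{2} + 6 j\right)$)
$Y{\left(B \right)} = \frac{3}{2} - B$
$21 + Y{\left(v{\left(3 \right)} \right)} \left(-17\right) = 21 + \left(\frac{3}{2} - 3^{2} \left(3 + 3^{2} + 6 \cdot 3\right)\right) \left(-17\right) = 21 + \left(\frac{3}{2} - 9 \left(3 + 9 + 18\right)\right) \left(-17\right) = 21 + \left(\frac{3}{2} - 9 \cdot 30\right) \left(-17\right) = 21 + \left(\frac{3}{2} - 270\right) \left(-17\right) = 21 - - \frac{9129}{2} = 21 + \frac{9129}{2} = \frac{9171}{2}$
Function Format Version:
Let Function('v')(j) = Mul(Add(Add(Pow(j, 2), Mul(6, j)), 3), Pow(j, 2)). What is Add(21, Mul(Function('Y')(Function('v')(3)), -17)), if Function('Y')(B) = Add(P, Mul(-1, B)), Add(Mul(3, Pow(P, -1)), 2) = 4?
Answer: Rational(9171, 2) ≈ 4585.5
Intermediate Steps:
P = Rational(3, 2) (P = Mul(3, Pow(Add(-2, 4), -1)) = Mul(3, Pow(2, -1)) = Mul(3, Rational(1, 2)) = Rational(3, 2) ≈ 1.5000)
Function('v')(j) = Mul(Pow(j, 2), Add(3, Pow(j, 2), Mul(6, j))) (Function('v')(j) = Mul(Add(3, Pow(j, 2), Mul(6, j)), Pow(j, 2)) = Mul(Pow(j, 2), Add(3, Pow(j, 2), Mul(6, j))))
Function('Y')(B) = Add(Rational(3, 2), Mul(-1, B))
Add(21, Mul(Function('Y')(Function('v')(3)), -17)) = Add(21, Mul(Add(Rational(3, 2), Mul(-1, Mul(Pow(3, 2), Add(3, Pow(3, 2), Mul(6, 3))))), -17)) = Add(21, Mul(Add(Rational(3, 2), Mul(-1, Mul(9, Add(3, 9, 18)))), -17)) = Add(21, Mul(Add(Rational(3, 2), Mul(-1, Mul(9, 30))), -17)) = Add(21, Mul(Add(Rational(3, 2), Mul(-1, 270)), -17)) = Add(21, Mul(Add(Rational(3, 2), -270), -17)) = Add(21, Mul(Rational(-537, 2), -17)) = Add(21, Rational(9129, 2)) = Rational(9171, 2)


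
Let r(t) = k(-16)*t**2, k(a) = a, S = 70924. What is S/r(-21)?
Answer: -2533/252 ≈ -10.052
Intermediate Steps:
r(t) = -16*t**2
S/r(-21) = 70924/((-16*(-21)**2)) = 70924/((-16*441)) = 70924/(-7056) = 70924*(-1/7056) = -2533/252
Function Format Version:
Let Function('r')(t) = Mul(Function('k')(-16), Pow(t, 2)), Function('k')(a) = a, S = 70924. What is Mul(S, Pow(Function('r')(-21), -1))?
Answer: Rational(-2533, 252) ≈ -10.052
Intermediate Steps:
Function('r')(t) = Mul(-16, Pow(t, 2))
Mul(S, Pow(Function('r')(-21), -1)) = Mul(70924, Pow(Mul(-16, Pow(-21, 2)), -1)) = Mul(70924, Pow(Mul(-16, 441), -1)) = Mul(70924, Pow(-7056, -1)) = Mul(70924, Rational(-1, 7056)) = Rational(-2533, 252)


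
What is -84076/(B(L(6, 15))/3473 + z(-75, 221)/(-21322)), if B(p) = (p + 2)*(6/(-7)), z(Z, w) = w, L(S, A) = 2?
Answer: 889419657608/120091 ≈ 7.4062e+6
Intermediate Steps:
B(p) = -12/7 - 6*p/7 (B(p) = (2 + p)*(6*(-1/7)) = (2 + p)*(-6/7) = -12/7 - 6*p/7)
-84076/(B(L(6, 15))/3473 + z(-75, 221)/(-21322)) = -84076/((-12/7 - 6/7*2)/3473 + 221/(-21322)) = -84076/((-12/7 - 12/7)*(1/3473) + 221*(-1/21322)) = -84076/(-24/7*1/3473 - 221/21322) = -84076/(-24/24311 - 221/21322) = -84076/(-120091/10578758) = -84076*(-10578758/120091) = 889419657608/120091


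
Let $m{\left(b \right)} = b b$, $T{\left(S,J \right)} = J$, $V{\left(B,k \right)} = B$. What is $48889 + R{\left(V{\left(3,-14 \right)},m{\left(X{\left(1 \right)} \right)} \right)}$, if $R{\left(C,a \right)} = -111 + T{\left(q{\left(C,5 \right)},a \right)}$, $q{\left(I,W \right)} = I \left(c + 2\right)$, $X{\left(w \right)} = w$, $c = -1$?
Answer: $48779$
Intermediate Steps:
$q{\left(I,W \right)} = I$ ($q{\left(I,W \right)} = I \left(-1 + 2\right) = I 1 = I$)
$m{\left(b \right)} = b^{2}$
$R{\left(C,a \right)} = -111 + a$
$48889 + R{\left(V{\left(3,-14 \right)},m{\left(X{\left(1 \right)} \right)} \right)} = 48889 - \left(111 - 1^{2}\right) = 48889 + \left(-111 + 1\right) = 48889 - 110 = 48779$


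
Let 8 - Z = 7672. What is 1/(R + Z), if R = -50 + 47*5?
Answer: -1/7479 ≈ -0.00013371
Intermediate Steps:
Z = -7664 (Z = 8 - 1*7672 = 8 - 7672 = -7664)
R = 185 (R = -50 + 235 = 185)
1/(R + Z) = 1/(185 - 7664) = 1/(-7479) = -1/7479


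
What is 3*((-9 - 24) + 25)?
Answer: -24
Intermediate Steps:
3*((-9 - 24) + 25) = 3*(-33 + 25) = 3*(-8) = -24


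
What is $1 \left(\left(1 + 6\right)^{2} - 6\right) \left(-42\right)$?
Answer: $-1806$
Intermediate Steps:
$1 \left(\left(1 + 6\right)^{2} - 6\right) \left(-42\right) = 1 \left(7^{2} - 6\right) \left(-42\right) = 1 \left(49 - 6\right) \left(-42\right) = 1 \cdot 43 \left(-42\right) = 43 \left(-42\right) = -1806$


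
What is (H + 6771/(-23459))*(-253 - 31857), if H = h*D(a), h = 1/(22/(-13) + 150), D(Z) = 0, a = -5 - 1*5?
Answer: 217416810/23459 ≈ 9268.0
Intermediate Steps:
a = -10 (a = -5 - 5 = -10)
h = 13/1928 (h = 1/(22*(-1/13) + 150) = 1/(-22/13 + 150) = 1/(1928/13) = 13/1928 ≈ 0.0067427)
H = 0 (H = (13/1928)*0 = 0)
(H + 6771/(-23459))*(-253 - 31857) = (0 + 6771/(-23459))*(-253 - 31857) = (0 + 6771*(-1/23459))*(-32110) = (0 - 6771/23459)*(-32110) = -6771/23459*(-32110) = 217416810/23459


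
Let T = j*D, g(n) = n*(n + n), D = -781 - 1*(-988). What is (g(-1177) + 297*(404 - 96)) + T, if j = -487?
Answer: 2761325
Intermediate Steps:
D = 207 (D = -781 + 988 = 207)
g(n) = 2*n**2 (g(n) = n*(2*n) = 2*n**2)
T = -100809 (T = -487*207 = -100809)
(g(-1177) + 297*(404 - 96)) + T = (2*(-1177)**2 + 297*(404 - 96)) - 100809 = (2*1385329 + 297*308) - 100809 = (2770658 + 91476) - 100809 = 2862134 - 100809 = 2761325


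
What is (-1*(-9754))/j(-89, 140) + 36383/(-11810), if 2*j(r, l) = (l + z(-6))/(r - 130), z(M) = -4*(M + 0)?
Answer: -12615315733/484210 ≈ -26053.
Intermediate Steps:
z(M) = -4*M
j(r, l) = (24 + l)/(2*(-130 + r)) (j(r, l) = ((l - 4*(-6))/(r - 130))/2 = ((l + 24)/(-130 + r))/2 = ((24 + l)/(-130 + r))/2 = (24 + l)/(2*(-130 + r)))
(-1*(-9754))/j(-89, 140) + 36383/(-11810) = (-1*(-9754))/(((24 + 140)/(2*(-130 - 89)))) + 36383/(-11810) = 9754/(((½)*164/(-219))) + 36383*(-1/11810) = 9754/(((½)*(-1/219)*164)) - 36383/11810 = 9754/(-82/219) - 36383/11810 = 9754*(-219/82) - 36383/11810 = -1068063/41 - 36383/11810 = -12615315733/484210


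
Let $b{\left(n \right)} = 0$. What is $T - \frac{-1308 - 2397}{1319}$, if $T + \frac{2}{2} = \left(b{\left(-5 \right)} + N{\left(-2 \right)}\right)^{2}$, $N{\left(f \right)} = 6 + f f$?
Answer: $\frac{134286}{1319} \approx 101.81$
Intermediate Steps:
$N{\left(f \right)} = 6 + f^{2}$
$T = 99$ ($T = -1 + \left(0 + \left(6 + \left(-2\right)^{2}\right)\right)^{2} = -1 + \left(0 + \left(6 + 4\right)\right)^{2} = -1 + \left(0 + 10\right)^{2} = -1 + 10^{2} = -1 + 100 = 99$)
$T - \frac{-1308 - 2397}{1319} = 99 - \frac{-1308 - 2397}{1319} = 99 - \left(-3705\right) \frac{1}{1319} = 99 - - \frac{3705}{1319} = 99 + \frac{3705}{1319} = \frac{134286}{1319}$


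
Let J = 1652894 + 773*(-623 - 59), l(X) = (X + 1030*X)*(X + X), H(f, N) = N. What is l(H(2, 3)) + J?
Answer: 1144266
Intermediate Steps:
l(X) = 2062*X² (l(X) = (1031*X)*(2*X) = 2062*X²)
J = 1125708 (J = 1652894 + 773*(-682) = 1652894 - 527186 = 1125708)
l(H(2, 3)) + J = 2062*3² + 1125708 = 2062*9 + 1125708 = 18558 + 1125708 = 1144266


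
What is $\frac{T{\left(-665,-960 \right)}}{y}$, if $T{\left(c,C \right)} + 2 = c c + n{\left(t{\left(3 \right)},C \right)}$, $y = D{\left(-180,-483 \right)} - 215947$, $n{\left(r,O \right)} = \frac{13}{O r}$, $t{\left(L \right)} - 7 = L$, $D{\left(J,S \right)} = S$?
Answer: $- \frac{4245340787}{2077728000} \approx -2.0433$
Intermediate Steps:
$t{\left(L \right)} = 7 + L$
$n{\left(r,O \right)} = \frac{13}{O r}$ ($n{\left(r,O \right)} = 13 \frac{1}{O r} = \frac{13}{O r}$)
$y = -216430$ ($y = -483 - 215947 = -216430$)
$T{\left(c,C \right)} = -2 + c^{2} + \frac{13}{10 C}$ ($T{\left(c,C \right)} = -2 + \left(c c + \frac{13}{C \left(7 + 3\right)}\right) = -2 + \left(c^{2} + \frac{13}{C 10}\right) = -2 + \left(c^{2} + 13 \frac{1}{C} \frac{1}{10}\right) = -2 + \left(c^{2} + \frac{13}{10 C}\right) = -2 + c^{2} + \frac{13}{10 C}$)
$\frac{T{\left(-665,-960 \right)}}{y} = \frac{-2 + \left(-665\right)^{2} + \frac{13}{10 \left(-960\right)}}{-216430} = \left(-2 + 442225 + \frac{13}{10} \left(- \frac{1}{960}\right)\right) \left(- \frac{1}{216430}\right) = \left(-2 + 442225 - \frac{13}{9600}\right) \left(- \frac{1}{216430}\right) = \frac{4245340787}{9600} \left(- \frac{1}{216430}\right) = - \frac{4245340787}{2077728000}$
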